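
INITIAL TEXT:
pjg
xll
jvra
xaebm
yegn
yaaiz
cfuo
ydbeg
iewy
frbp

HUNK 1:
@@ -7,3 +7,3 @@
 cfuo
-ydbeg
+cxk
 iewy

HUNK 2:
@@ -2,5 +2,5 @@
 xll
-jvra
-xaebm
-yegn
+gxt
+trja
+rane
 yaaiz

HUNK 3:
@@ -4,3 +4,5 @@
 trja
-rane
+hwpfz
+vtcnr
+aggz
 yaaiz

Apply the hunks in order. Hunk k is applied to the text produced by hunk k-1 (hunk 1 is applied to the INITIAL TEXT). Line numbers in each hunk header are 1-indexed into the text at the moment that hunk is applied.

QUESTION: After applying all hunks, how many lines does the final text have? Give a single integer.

Hunk 1: at line 7 remove [ydbeg] add [cxk] -> 10 lines: pjg xll jvra xaebm yegn yaaiz cfuo cxk iewy frbp
Hunk 2: at line 2 remove [jvra,xaebm,yegn] add [gxt,trja,rane] -> 10 lines: pjg xll gxt trja rane yaaiz cfuo cxk iewy frbp
Hunk 3: at line 4 remove [rane] add [hwpfz,vtcnr,aggz] -> 12 lines: pjg xll gxt trja hwpfz vtcnr aggz yaaiz cfuo cxk iewy frbp
Final line count: 12

Answer: 12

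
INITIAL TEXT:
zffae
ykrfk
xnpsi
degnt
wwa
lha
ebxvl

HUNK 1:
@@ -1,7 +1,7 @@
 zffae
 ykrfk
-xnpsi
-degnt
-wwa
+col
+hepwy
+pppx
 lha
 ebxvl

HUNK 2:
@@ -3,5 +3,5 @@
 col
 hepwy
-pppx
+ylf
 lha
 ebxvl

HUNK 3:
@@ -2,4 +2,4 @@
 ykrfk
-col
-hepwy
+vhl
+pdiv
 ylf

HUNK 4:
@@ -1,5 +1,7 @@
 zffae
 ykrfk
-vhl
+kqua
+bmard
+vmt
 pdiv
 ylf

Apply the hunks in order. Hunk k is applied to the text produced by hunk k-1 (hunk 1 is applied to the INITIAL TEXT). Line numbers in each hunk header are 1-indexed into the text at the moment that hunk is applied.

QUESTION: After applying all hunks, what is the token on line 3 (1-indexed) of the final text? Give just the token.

Answer: kqua

Derivation:
Hunk 1: at line 1 remove [xnpsi,degnt,wwa] add [col,hepwy,pppx] -> 7 lines: zffae ykrfk col hepwy pppx lha ebxvl
Hunk 2: at line 3 remove [pppx] add [ylf] -> 7 lines: zffae ykrfk col hepwy ylf lha ebxvl
Hunk 3: at line 2 remove [col,hepwy] add [vhl,pdiv] -> 7 lines: zffae ykrfk vhl pdiv ylf lha ebxvl
Hunk 4: at line 1 remove [vhl] add [kqua,bmard,vmt] -> 9 lines: zffae ykrfk kqua bmard vmt pdiv ylf lha ebxvl
Final line 3: kqua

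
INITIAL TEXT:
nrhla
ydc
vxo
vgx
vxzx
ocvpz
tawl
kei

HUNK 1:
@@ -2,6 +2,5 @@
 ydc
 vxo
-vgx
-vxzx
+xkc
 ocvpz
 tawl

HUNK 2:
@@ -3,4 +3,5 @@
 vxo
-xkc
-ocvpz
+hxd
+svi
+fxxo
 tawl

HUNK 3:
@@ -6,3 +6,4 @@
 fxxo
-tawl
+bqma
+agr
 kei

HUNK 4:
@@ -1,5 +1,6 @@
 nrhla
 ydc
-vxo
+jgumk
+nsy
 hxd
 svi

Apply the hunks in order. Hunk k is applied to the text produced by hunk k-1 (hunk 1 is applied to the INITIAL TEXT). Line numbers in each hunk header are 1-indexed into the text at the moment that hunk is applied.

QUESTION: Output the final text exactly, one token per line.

Hunk 1: at line 2 remove [vgx,vxzx] add [xkc] -> 7 lines: nrhla ydc vxo xkc ocvpz tawl kei
Hunk 2: at line 3 remove [xkc,ocvpz] add [hxd,svi,fxxo] -> 8 lines: nrhla ydc vxo hxd svi fxxo tawl kei
Hunk 3: at line 6 remove [tawl] add [bqma,agr] -> 9 lines: nrhla ydc vxo hxd svi fxxo bqma agr kei
Hunk 4: at line 1 remove [vxo] add [jgumk,nsy] -> 10 lines: nrhla ydc jgumk nsy hxd svi fxxo bqma agr kei

Answer: nrhla
ydc
jgumk
nsy
hxd
svi
fxxo
bqma
agr
kei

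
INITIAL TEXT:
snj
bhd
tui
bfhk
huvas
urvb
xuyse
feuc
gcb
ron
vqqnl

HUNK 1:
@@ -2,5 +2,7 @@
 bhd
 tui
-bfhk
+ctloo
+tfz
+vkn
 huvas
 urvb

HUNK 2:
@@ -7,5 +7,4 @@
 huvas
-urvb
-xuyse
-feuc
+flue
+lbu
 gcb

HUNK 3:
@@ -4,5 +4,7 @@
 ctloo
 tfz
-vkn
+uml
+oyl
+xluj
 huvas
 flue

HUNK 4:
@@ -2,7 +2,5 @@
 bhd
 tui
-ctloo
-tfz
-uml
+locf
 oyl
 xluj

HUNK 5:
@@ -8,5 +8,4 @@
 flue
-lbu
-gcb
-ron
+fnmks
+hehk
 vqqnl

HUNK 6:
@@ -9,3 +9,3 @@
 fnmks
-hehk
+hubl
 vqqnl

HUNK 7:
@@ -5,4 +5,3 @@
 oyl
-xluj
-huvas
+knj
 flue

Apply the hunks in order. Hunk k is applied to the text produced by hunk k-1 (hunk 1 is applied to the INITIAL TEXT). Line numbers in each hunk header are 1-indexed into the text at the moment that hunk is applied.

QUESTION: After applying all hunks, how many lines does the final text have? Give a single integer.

Answer: 10

Derivation:
Hunk 1: at line 2 remove [bfhk] add [ctloo,tfz,vkn] -> 13 lines: snj bhd tui ctloo tfz vkn huvas urvb xuyse feuc gcb ron vqqnl
Hunk 2: at line 7 remove [urvb,xuyse,feuc] add [flue,lbu] -> 12 lines: snj bhd tui ctloo tfz vkn huvas flue lbu gcb ron vqqnl
Hunk 3: at line 4 remove [vkn] add [uml,oyl,xluj] -> 14 lines: snj bhd tui ctloo tfz uml oyl xluj huvas flue lbu gcb ron vqqnl
Hunk 4: at line 2 remove [ctloo,tfz,uml] add [locf] -> 12 lines: snj bhd tui locf oyl xluj huvas flue lbu gcb ron vqqnl
Hunk 5: at line 8 remove [lbu,gcb,ron] add [fnmks,hehk] -> 11 lines: snj bhd tui locf oyl xluj huvas flue fnmks hehk vqqnl
Hunk 6: at line 9 remove [hehk] add [hubl] -> 11 lines: snj bhd tui locf oyl xluj huvas flue fnmks hubl vqqnl
Hunk 7: at line 5 remove [xluj,huvas] add [knj] -> 10 lines: snj bhd tui locf oyl knj flue fnmks hubl vqqnl
Final line count: 10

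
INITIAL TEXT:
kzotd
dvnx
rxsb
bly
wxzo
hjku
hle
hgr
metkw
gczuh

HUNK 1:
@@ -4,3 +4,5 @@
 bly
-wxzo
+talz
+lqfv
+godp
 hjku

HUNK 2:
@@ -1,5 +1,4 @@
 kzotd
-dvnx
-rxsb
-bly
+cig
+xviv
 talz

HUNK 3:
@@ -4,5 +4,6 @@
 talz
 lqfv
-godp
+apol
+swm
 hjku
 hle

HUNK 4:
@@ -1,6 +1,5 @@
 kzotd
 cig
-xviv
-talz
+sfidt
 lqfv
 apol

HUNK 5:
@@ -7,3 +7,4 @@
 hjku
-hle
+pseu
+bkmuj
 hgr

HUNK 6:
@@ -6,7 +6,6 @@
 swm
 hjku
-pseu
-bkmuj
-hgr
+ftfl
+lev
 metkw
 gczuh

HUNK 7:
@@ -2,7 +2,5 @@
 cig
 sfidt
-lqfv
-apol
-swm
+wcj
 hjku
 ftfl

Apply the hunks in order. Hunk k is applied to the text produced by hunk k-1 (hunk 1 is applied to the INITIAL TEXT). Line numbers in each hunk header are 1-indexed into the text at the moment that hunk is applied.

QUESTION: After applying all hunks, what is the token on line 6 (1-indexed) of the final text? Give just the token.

Answer: ftfl

Derivation:
Hunk 1: at line 4 remove [wxzo] add [talz,lqfv,godp] -> 12 lines: kzotd dvnx rxsb bly talz lqfv godp hjku hle hgr metkw gczuh
Hunk 2: at line 1 remove [dvnx,rxsb,bly] add [cig,xviv] -> 11 lines: kzotd cig xviv talz lqfv godp hjku hle hgr metkw gczuh
Hunk 3: at line 4 remove [godp] add [apol,swm] -> 12 lines: kzotd cig xviv talz lqfv apol swm hjku hle hgr metkw gczuh
Hunk 4: at line 1 remove [xviv,talz] add [sfidt] -> 11 lines: kzotd cig sfidt lqfv apol swm hjku hle hgr metkw gczuh
Hunk 5: at line 7 remove [hle] add [pseu,bkmuj] -> 12 lines: kzotd cig sfidt lqfv apol swm hjku pseu bkmuj hgr metkw gczuh
Hunk 6: at line 6 remove [pseu,bkmuj,hgr] add [ftfl,lev] -> 11 lines: kzotd cig sfidt lqfv apol swm hjku ftfl lev metkw gczuh
Hunk 7: at line 2 remove [lqfv,apol,swm] add [wcj] -> 9 lines: kzotd cig sfidt wcj hjku ftfl lev metkw gczuh
Final line 6: ftfl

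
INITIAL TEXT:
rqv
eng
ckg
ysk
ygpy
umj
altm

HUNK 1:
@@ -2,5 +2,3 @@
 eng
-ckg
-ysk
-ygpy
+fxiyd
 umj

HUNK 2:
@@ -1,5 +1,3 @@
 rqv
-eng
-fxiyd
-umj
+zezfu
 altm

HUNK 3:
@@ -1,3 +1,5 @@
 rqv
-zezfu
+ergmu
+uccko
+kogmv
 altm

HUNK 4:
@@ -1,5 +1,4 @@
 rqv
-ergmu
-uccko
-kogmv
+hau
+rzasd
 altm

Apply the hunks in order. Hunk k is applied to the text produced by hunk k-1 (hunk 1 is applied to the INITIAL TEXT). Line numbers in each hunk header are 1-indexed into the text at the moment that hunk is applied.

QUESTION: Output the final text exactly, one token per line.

Answer: rqv
hau
rzasd
altm

Derivation:
Hunk 1: at line 2 remove [ckg,ysk,ygpy] add [fxiyd] -> 5 lines: rqv eng fxiyd umj altm
Hunk 2: at line 1 remove [eng,fxiyd,umj] add [zezfu] -> 3 lines: rqv zezfu altm
Hunk 3: at line 1 remove [zezfu] add [ergmu,uccko,kogmv] -> 5 lines: rqv ergmu uccko kogmv altm
Hunk 4: at line 1 remove [ergmu,uccko,kogmv] add [hau,rzasd] -> 4 lines: rqv hau rzasd altm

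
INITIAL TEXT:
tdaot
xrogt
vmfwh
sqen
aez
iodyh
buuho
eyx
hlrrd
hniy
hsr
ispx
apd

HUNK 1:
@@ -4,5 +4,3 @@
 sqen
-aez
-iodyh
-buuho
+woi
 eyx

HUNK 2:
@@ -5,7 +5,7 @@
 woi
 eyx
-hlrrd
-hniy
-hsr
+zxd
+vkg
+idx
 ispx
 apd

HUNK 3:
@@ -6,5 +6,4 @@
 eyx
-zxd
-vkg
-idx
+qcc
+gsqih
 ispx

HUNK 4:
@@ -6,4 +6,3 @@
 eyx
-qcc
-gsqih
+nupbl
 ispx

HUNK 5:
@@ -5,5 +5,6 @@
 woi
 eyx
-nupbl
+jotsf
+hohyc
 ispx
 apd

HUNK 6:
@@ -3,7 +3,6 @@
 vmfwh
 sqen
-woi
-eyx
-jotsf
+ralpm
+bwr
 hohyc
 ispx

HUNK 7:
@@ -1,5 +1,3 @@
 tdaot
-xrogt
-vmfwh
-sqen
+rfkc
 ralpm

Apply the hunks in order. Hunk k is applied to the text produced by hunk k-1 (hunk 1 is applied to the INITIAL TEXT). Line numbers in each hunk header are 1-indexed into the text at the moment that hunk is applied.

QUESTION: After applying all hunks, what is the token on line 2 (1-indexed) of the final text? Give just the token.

Hunk 1: at line 4 remove [aez,iodyh,buuho] add [woi] -> 11 lines: tdaot xrogt vmfwh sqen woi eyx hlrrd hniy hsr ispx apd
Hunk 2: at line 5 remove [hlrrd,hniy,hsr] add [zxd,vkg,idx] -> 11 lines: tdaot xrogt vmfwh sqen woi eyx zxd vkg idx ispx apd
Hunk 3: at line 6 remove [zxd,vkg,idx] add [qcc,gsqih] -> 10 lines: tdaot xrogt vmfwh sqen woi eyx qcc gsqih ispx apd
Hunk 4: at line 6 remove [qcc,gsqih] add [nupbl] -> 9 lines: tdaot xrogt vmfwh sqen woi eyx nupbl ispx apd
Hunk 5: at line 5 remove [nupbl] add [jotsf,hohyc] -> 10 lines: tdaot xrogt vmfwh sqen woi eyx jotsf hohyc ispx apd
Hunk 6: at line 3 remove [woi,eyx,jotsf] add [ralpm,bwr] -> 9 lines: tdaot xrogt vmfwh sqen ralpm bwr hohyc ispx apd
Hunk 7: at line 1 remove [xrogt,vmfwh,sqen] add [rfkc] -> 7 lines: tdaot rfkc ralpm bwr hohyc ispx apd
Final line 2: rfkc

Answer: rfkc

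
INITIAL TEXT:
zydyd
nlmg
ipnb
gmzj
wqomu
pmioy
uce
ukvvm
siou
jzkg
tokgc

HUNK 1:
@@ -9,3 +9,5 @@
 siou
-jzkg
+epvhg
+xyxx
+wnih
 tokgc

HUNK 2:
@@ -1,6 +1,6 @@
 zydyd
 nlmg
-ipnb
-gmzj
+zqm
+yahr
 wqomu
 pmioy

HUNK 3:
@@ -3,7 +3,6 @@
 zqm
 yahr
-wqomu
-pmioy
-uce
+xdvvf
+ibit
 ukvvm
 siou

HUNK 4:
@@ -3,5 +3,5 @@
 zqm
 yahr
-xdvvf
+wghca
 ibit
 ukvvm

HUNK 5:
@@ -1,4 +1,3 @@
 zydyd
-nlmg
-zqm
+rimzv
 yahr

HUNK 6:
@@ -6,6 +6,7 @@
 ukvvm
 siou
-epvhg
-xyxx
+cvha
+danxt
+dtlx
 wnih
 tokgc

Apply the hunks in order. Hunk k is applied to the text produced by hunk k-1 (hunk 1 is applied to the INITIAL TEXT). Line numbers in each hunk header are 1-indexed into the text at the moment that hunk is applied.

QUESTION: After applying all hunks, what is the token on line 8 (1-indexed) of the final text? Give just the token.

Hunk 1: at line 9 remove [jzkg] add [epvhg,xyxx,wnih] -> 13 lines: zydyd nlmg ipnb gmzj wqomu pmioy uce ukvvm siou epvhg xyxx wnih tokgc
Hunk 2: at line 1 remove [ipnb,gmzj] add [zqm,yahr] -> 13 lines: zydyd nlmg zqm yahr wqomu pmioy uce ukvvm siou epvhg xyxx wnih tokgc
Hunk 3: at line 3 remove [wqomu,pmioy,uce] add [xdvvf,ibit] -> 12 lines: zydyd nlmg zqm yahr xdvvf ibit ukvvm siou epvhg xyxx wnih tokgc
Hunk 4: at line 3 remove [xdvvf] add [wghca] -> 12 lines: zydyd nlmg zqm yahr wghca ibit ukvvm siou epvhg xyxx wnih tokgc
Hunk 5: at line 1 remove [nlmg,zqm] add [rimzv] -> 11 lines: zydyd rimzv yahr wghca ibit ukvvm siou epvhg xyxx wnih tokgc
Hunk 6: at line 6 remove [epvhg,xyxx] add [cvha,danxt,dtlx] -> 12 lines: zydyd rimzv yahr wghca ibit ukvvm siou cvha danxt dtlx wnih tokgc
Final line 8: cvha

Answer: cvha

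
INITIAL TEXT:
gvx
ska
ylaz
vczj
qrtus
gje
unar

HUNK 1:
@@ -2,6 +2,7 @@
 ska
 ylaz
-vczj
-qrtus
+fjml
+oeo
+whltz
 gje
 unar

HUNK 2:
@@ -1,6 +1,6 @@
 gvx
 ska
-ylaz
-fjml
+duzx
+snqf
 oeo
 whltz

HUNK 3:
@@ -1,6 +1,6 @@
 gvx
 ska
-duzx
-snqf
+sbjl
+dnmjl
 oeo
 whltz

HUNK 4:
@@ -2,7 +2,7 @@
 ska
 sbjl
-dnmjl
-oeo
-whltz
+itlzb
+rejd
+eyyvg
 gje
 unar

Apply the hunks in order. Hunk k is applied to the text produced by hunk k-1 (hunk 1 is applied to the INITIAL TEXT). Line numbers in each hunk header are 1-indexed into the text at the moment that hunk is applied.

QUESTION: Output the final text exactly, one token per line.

Answer: gvx
ska
sbjl
itlzb
rejd
eyyvg
gje
unar

Derivation:
Hunk 1: at line 2 remove [vczj,qrtus] add [fjml,oeo,whltz] -> 8 lines: gvx ska ylaz fjml oeo whltz gje unar
Hunk 2: at line 1 remove [ylaz,fjml] add [duzx,snqf] -> 8 lines: gvx ska duzx snqf oeo whltz gje unar
Hunk 3: at line 1 remove [duzx,snqf] add [sbjl,dnmjl] -> 8 lines: gvx ska sbjl dnmjl oeo whltz gje unar
Hunk 4: at line 2 remove [dnmjl,oeo,whltz] add [itlzb,rejd,eyyvg] -> 8 lines: gvx ska sbjl itlzb rejd eyyvg gje unar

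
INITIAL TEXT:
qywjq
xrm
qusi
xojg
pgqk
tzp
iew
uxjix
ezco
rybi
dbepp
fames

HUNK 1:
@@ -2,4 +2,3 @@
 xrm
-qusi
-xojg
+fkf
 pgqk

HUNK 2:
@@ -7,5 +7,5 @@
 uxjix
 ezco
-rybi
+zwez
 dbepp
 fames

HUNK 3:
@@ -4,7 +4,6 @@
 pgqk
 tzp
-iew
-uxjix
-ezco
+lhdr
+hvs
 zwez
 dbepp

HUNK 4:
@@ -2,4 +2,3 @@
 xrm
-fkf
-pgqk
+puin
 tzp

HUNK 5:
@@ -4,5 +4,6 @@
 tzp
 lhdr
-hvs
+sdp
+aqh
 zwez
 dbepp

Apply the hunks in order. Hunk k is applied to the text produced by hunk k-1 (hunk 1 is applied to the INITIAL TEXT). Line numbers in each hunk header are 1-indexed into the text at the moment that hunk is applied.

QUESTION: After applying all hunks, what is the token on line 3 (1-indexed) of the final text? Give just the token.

Hunk 1: at line 2 remove [qusi,xojg] add [fkf] -> 11 lines: qywjq xrm fkf pgqk tzp iew uxjix ezco rybi dbepp fames
Hunk 2: at line 7 remove [rybi] add [zwez] -> 11 lines: qywjq xrm fkf pgqk tzp iew uxjix ezco zwez dbepp fames
Hunk 3: at line 4 remove [iew,uxjix,ezco] add [lhdr,hvs] -> 10 lines: qywjq xrm fkf pgqk tzp lhdr hvs zwez dbepp fames
Hunk 4: at line 2 remove [fkf,pgqk] add [puin] -> 9 lines: qywjq xrm puin tzp lhdr hvs zwez dbepp fames
Hunk 5: at line 4 remove [hvs] add [sdp,aqh] -> 10 lines: qywjq xrm puin tzp lhdr sdp aqh zwez dbepp fames
Final line 3: puin

Answer: puin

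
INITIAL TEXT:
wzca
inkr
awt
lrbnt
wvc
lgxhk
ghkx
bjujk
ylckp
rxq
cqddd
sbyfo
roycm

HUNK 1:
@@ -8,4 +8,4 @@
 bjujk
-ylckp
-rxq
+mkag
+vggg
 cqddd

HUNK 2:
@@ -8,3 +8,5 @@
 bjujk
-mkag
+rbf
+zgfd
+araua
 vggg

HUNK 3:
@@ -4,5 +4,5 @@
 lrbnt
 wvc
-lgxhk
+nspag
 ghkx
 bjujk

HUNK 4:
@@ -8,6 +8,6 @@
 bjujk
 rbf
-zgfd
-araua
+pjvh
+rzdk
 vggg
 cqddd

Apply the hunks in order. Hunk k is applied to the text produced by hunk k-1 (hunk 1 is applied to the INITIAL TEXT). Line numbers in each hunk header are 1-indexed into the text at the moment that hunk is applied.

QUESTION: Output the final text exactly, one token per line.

Answer: wzca
inkr
awt
lrbnt
wvc
nspag
ghkx
bjujk
rbf
pjvh
rzdk
vggg
cqddd
sbyfo
roycm

Derivation:
Hunk 1: at line 8 remove [ylckp,rxq] add [mkag,vggg] -> 13 lines: wzca inkr awt lrbnt wvc lgxhk ghkx bjujk mkag vggg cqddd sbyfo roycm
Hunk 2: at line 8 remove [mkag] add [rbf,zgfd,araua] -> 15 lines: wzca inkr awt lrbnt wvc lgxhk ghkx bjujk rbf zgfd araua vggg cqddd sbyfo roycm
Hunk 3: at line 4 remove [lgxhk] add [nspag] -> 15 lines: wzca inkr awt lrbnt wvc nspag ghkx bjujk rbf zgfd araua vggg cqddd sbyfo roycm
Hunk 4: at line 8 remove [zgfd,araua] add [pjvh,rzdk] -> 15 lines: wzca inkr awt lrbnt wvc nspag ghkx bjujk rbf pjvh rzdk vggg cqddd sbyfo roycm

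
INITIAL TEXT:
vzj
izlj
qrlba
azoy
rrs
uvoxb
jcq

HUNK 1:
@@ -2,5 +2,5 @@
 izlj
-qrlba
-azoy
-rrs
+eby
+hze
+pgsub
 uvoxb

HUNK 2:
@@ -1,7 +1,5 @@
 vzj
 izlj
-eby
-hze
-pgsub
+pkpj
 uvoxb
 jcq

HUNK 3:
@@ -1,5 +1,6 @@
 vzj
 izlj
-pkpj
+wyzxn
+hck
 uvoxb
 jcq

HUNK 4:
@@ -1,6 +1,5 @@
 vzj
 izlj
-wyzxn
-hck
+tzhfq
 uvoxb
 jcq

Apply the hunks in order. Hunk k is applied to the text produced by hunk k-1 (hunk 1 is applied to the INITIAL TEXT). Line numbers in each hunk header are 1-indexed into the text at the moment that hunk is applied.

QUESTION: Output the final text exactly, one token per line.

Hunk 1: at line 2 remove [qrlba,azoy,rrs] add [eby,hze,pgsub] -> 7 lines: vzj izlj eby hze pgsub uvoxb jcq
Hunk 2: at line 1 remove [eby,hze,pgsub] add [pkpj] -> 5 lines: vzj izlj pkpj uvoxb jcq
Hunk 3: at line 1 remove [pkpj] add [wyzxn,hck] -> 6 lines: vzj izlj wyzxn hck uvoxb jcq
Hunk 4: at line 1 remove [wyzxn,hck] add [tzhfq] -> 5 lines: vzj izlj tzhfq uvoxb jcq

Answer: vzj
izlj
tzhfq
uvoxb
jcq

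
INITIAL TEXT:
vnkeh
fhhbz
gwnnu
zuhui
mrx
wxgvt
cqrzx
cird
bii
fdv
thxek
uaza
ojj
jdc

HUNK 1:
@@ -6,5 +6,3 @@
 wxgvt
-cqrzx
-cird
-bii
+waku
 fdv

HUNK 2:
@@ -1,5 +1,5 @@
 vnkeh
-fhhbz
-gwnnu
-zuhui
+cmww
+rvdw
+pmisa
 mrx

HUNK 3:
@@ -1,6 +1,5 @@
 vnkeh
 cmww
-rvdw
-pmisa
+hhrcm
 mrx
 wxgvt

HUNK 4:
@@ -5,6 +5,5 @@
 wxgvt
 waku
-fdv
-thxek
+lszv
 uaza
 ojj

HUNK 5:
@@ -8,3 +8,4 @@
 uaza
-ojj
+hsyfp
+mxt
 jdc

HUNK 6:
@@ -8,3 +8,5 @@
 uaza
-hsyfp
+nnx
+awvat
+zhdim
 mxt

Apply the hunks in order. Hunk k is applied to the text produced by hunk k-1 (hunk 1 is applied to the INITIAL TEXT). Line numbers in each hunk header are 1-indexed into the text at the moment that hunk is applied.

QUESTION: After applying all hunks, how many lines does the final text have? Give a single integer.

Answer: 13

Derivation:
Hunk 1: at line 6 remove [cqrzx,cird,bii] add [waku] -> 12 lines: vnkeh fhhbz gwnnu zuhui mrx wxgvt waku fdv thxek uaza ojj jdc
Hunk 2: at line 1 remove [fhhbz,gwnnu,zuhui] add [cmww,rvdw,pmisa] -> 12 lines: vnkeh cmww rvdw pmisa mrx wxgvt waku fdv thxek uaza ojj jdc
Hunk 3: at line 1 remove [rvdw,pmisa] add [hhrcm] -> 11 lines: vnkeh cmww hhrcm mrx wxgvt waku fdv thxek uaza ojj jdc
Hunk 4: at line 5 remove [fdv,thxek] add [lszv] -> 10 lines: vnkeh cmww hhrcm mrx wxgvt waku lszv uaza ojj jdc
Hunk 5: at line 8 remove [ojj] add [hsyfp,mxt] -> 11 lines: vnkeh cmww hhrcm mrx wxgvt waku lszv uaza hsyfp mxt jdc
Hunk 6: at line 8 remove [hsyfp] add [nnx,awvat,zhdim] -> 13 lines: vnkeh cmww hhrcm mrx wxgvt waku lszv uaza nnx awvat zhdim mxt jdc
Final line count: 13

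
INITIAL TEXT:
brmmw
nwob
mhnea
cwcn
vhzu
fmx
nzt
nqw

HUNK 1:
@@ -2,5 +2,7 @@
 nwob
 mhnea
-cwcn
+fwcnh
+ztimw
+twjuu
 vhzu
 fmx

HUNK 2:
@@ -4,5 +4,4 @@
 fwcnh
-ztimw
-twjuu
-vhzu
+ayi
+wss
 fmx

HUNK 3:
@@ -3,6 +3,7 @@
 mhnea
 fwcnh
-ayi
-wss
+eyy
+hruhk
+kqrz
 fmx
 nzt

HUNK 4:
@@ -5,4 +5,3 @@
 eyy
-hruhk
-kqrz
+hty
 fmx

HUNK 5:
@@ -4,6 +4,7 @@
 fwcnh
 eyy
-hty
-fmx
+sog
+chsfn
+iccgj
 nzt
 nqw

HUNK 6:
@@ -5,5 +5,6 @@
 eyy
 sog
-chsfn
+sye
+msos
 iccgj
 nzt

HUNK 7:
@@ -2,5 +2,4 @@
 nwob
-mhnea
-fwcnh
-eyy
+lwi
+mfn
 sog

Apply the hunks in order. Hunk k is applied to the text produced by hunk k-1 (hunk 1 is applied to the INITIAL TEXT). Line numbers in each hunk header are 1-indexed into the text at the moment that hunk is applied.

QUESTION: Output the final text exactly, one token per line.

Hunk 1: at line 2 remove [cwcn] add [fwcnh,ztimw,twjuu] -> 10 lines: brmmw nwob mhnea fwcnh ztimw twjuu vhzu fmx nzt nqw
Hunk 2: at line 4 remove [ztimw,twjuu,vhzu] add [ayi,wss] -> 9 lines: brmmw nwob mhnea fwcnh ayi wss fmx nzt nqw
Hunk 3: at line 3 remove [ayi,wss] add [eyy,hruhk,kqrz] -> 10 lines: brmmw nwob mhnea fwcnh eyy hruhk kqrz fmx nzt nqw
Hunk 4: at line 5 remove [hruhk,kqrz] add [hty] -> 9 lines: brmmw nwob mhnea fwcnh eyy hty fmx nzt nqw
Hunk 5: at line 4 remove [hty,fmx] add [sog,chsfn,iccgj] -> 10 lines: brmmw nwob mhnea fwcnh eyy sog chsfn iccgj nzt nqw
Hunk 6: at line 5 remove [chsfn] add [sye,msos] -> 11 lines: brmmw nwob mhnea fwcnh eyy sog sye msos iccgj nzt nqw
Hunk 7: at line 2 remove [mhnea,fwcnh,eyy] add [lwi,mfn] -> 10 lines: brmmw nwob lwi mfn sog sye msos iccgj nzt nqw

Answer: brmmw
nwob
lwi
mfn
sog
sye
msos
iccgj
nzt
nqw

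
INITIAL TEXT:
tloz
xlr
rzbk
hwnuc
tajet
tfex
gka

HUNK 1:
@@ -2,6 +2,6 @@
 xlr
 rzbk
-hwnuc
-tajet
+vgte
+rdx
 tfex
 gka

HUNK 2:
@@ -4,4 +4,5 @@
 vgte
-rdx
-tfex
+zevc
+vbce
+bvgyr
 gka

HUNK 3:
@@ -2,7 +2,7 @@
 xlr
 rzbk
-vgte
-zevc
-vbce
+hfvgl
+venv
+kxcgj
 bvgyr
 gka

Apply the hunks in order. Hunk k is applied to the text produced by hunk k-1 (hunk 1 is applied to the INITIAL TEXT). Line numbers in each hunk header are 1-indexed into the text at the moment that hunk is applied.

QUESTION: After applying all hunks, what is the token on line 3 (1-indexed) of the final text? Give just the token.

Answer: rzbk

Derivation:
Hunk 1: at line 2 remove [hwnuc,tajet] add [vgte,rdx] -> 7 lines: tloz xlr rzbk vgte rdx tfex gka
Hunk 2: at line 4 remove [rdx,tfex] add [zevc,vbce,bvgyr] -> 8 lines: tloz xlr rzbk vgte zevc vbce bvgyr gka
Hunk 3: at line 2 remove [vgte,zevc,vbce] add [hfvgl,venv,kxcgj] -> 8 lines: tloz xlr rzbk hfvgl venv kxcgj bvgyr gka
Final line 3: rzbk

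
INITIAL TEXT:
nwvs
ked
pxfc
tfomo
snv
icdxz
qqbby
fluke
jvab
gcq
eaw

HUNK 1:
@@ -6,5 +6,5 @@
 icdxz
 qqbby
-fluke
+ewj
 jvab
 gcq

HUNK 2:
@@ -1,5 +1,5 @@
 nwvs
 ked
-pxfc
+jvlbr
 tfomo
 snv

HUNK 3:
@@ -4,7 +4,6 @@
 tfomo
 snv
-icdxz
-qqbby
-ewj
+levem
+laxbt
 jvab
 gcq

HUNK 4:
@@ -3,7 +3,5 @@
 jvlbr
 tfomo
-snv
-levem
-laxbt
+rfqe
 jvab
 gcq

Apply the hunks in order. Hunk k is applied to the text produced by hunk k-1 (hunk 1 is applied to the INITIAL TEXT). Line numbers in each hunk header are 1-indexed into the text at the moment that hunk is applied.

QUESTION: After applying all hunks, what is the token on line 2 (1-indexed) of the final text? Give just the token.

Hunk 1: at line 6 remove [fluke] add [ewj] -> 11 lines: nwvs ked pxfc tfomo snv icdxz qqbby ewj jvab gcq eaw
Hunk 2: at line 1 remove [pxfc] add [jvlbr] -> 11 lines: nwvs ked jvlbr tfomo snv icdxz qqbby ewj jvab gcq eaw
Hunk 3: at line 4 remove [icdxz,qqbby,ewj] add [levem,laxbt] -> 10 lines: nwvs ked jvlbr tfomo snv levem laxbt jvab gcq eaw
Hunk 4: at line 3 remove [snv,levem,laxbt] add [rfqe] -> 8 lines: nwvs ked jvlbr tfomo rfqe jvab gcq eaw
Final line 2: ked

Answer: ked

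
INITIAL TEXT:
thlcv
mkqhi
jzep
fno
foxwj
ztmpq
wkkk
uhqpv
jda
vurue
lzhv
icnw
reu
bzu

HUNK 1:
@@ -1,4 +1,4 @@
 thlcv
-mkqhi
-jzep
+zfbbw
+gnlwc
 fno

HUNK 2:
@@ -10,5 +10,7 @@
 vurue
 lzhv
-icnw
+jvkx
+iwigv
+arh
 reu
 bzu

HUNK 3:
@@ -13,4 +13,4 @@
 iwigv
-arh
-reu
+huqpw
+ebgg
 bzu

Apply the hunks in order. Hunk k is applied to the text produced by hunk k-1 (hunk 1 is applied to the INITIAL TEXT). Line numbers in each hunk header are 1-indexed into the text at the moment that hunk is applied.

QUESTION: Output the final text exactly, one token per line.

Answer: thlcv
zfbbw
gnlwc
fno
foxwj
ztmpq
wkkk
uhqpv
jda
vurue
lzhv
jvkx
iwigv
huqpw
ebgg
bzu

Derivation:
Hunk 1: at line 1 remove [mkqhi,jzep] add [zfbbw,gnlwc] -> 14 lines: thlcv zfbbw gnlwc fno foxwj ztmpq wkkk uhqpv jda vurue lzhv icnw reu bzu
Hunk 2: at line 10 remove [icnw] add [jvkx,iwigv,arh] -> 16 lines: thlcv zfbbw gnlwc fno foxwj ztmpq wkkk uhqpv jda vurue lzhv jvkx iwigv arh reu bzu
Hunk 3: at line 13 remove [arh,reu] add [huqpw,ebgg] -> 16 lines: thlcv zfbbw gnlwc fno foxwj ztmpq wkkk uhqpv jda vurue lzhv jvkx iwigv huqpw ebgg bzu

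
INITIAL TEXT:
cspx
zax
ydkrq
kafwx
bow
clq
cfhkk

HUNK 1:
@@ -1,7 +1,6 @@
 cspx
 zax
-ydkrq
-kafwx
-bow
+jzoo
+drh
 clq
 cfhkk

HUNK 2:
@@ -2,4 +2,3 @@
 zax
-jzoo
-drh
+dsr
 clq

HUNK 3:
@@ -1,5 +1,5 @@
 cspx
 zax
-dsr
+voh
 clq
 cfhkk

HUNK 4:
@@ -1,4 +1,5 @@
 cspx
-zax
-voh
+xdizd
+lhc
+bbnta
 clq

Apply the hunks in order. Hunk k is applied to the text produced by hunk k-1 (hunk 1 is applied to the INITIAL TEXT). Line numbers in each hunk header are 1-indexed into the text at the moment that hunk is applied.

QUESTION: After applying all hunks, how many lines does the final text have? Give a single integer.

Answer: 6

Derivation:
Hunk 1: at line 1 remove [ydkrq,kafwx,bow] add [jzoo,drh] -> 6 lines: cspx zax jzoo drh clq cfhkk
Hunk 2: at line 2 remove [jzoo,drh] add [dsr] -> 5 lines: cspx zax dsr clq cfhkk
Hunk 3: at line 1 remove [dsr] add [voh] -> 5 lines: cspx zax voh clq cfhkk
Hunk 4: at line 1 remove [zax,voh] add [xdizd,lhc,bbnta] -> 6 lines: cspx xdizd lhc bbnta clq cfhkk
Final line count: 6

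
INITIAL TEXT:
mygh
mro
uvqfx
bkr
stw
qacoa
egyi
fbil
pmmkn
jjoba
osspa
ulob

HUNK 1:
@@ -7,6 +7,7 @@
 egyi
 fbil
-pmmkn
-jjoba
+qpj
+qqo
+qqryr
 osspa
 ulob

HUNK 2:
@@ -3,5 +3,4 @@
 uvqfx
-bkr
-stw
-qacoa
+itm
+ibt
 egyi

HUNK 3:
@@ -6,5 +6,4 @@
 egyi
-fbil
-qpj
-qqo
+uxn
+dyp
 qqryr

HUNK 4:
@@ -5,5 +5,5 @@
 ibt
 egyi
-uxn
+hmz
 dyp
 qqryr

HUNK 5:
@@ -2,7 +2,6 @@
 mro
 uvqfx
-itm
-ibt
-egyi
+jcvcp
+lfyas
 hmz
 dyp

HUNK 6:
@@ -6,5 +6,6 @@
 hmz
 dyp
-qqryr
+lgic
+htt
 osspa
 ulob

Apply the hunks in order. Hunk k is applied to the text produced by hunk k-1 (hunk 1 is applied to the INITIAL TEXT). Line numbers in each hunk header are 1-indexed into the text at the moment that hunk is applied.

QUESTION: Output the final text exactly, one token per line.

Hunk 1: at line 7 remove [pmmkn,jjoba] add [qpj,qqo,qqryr] -> 13 lines: mygh mro uvqfx bkr stw qacoa egyi fbil qpj qqo qqryr osspa ulob
Hunk 2: at line 3 remove [bkr,stw,qacoa] add [itm,ibt] -> 12 lines: mygh mro uvqfx itm ibt egyi fbil qpj qqo qqryr osspa ulob
Hunk 3: at line 6 remove [fbil,qpj,qqo] add [uxn,dyp] -> 11 lines: mygh mro uvqfx itm ibt egyi uxn dyp qqryr osspa ulob
Hunk 4: at line 5 remove [uxn] add [hmz] -> 11 lines: mygh mro uvqfx itm ibt egyi hmz dyp qqryr osspa ulob
Hunk 5: at line 2 remove [itm,ibt,egyi] add [jcvcp,lfyas] -> 10 lines: mygh mro uvqfx jcvcp lfyas hmz dyp qqryr osspa ulob
Hunk 6: at line 6 remove [qqryr] add [lgic,htt] -> 11 lines: mygh mro uvqfx jcvcp lfyas hmz dyp lgic htt osspa ulob

Answer: mygh
mro
uvqfx
jcvcp
lfyas
hmz
dyp
lgic
htt
osspa
ulob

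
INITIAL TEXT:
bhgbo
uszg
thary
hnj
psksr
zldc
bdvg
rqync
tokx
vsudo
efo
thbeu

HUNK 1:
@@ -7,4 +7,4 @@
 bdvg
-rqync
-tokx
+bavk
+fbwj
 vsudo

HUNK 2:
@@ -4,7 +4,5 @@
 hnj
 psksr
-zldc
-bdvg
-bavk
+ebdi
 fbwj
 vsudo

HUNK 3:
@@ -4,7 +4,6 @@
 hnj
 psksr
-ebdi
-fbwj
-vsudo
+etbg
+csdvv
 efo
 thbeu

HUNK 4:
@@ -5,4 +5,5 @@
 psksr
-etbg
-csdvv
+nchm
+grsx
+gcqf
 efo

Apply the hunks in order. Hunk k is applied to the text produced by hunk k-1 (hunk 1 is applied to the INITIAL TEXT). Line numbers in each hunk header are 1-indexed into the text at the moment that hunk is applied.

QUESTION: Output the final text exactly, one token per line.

Hunk 1: at line 7 remove [rqync,tokx] add [bavk,fbwj] -> 12 lines: bhgbo uszg thary hnj psksr zldc bdvg bavk fbwj vsudo efo thbeu
Hunk 2: at line 4 remove [zldc,bdvg,bavk] add [ebdi] -> 10 lines: bhgbo uszg thary hnj psksr ebdi fbwj vsudo efo thbeu
Hunk 3: at line 4 remove [ebdi,fbwj,vsudo] add [etbg,csdvv] -> 9 lines: bhgbo uszg thary hnj psksr etbg csdvv efo thbeu
Hunk 4: at line 5 remove [etbg,csdvv] add [nchm,grsx,gcqf] -> 10 lines: bhgbo uszg thary hnj psksr nchm grsx gcqf efo thbeu

Answer: bhgbo
uszg
thary
hnj
psksr
nchm
grsx
gcqf
efo
thbeu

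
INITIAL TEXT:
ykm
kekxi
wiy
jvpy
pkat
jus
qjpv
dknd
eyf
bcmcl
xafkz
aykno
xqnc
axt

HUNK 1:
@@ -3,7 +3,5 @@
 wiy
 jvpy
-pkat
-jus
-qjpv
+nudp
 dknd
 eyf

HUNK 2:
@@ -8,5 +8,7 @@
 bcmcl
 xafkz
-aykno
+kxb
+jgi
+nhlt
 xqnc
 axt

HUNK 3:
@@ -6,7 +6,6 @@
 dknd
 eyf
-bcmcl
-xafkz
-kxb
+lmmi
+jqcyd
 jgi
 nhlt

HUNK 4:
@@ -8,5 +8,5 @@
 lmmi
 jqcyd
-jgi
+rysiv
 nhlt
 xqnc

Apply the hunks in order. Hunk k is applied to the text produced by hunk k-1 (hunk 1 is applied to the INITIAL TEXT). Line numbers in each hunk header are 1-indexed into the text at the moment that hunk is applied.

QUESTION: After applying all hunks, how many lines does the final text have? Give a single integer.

Answer: 13

Derivation:
Hunk 1: at line 3 remove [pkat,jus,qjpv] add [nudp] -> 12 lines: ykm kekxi wiy jvpy nudp dknd eyf bcmcl xafkz aykno xqnc axt
Hunk 2: at line 8 remove [aykno] add [kxb,jgi,nhlt] -> 14 lines: ykm kekxi wiy jvpy nudp dknd eyf bcmcl xafkz kxb jgi nhlt xqnc axt
Hunk 3: at line 6 remove [bcmcl,xafkz,kxb] add [lmmi,jqcyd] -> 13 lines: ykm kekxi wiy jvpy nudp dknd eyf lmmi jqcyd jgi nhlt xqnc axt
Hunk 4: at line 8 remove [jgi] add [rysiv] -> 13 lines: ykm kekxi wiy jvpy nudp dknd eyf lmmi jqcyd rysiv nhlt xqnc axt
Final line count: 13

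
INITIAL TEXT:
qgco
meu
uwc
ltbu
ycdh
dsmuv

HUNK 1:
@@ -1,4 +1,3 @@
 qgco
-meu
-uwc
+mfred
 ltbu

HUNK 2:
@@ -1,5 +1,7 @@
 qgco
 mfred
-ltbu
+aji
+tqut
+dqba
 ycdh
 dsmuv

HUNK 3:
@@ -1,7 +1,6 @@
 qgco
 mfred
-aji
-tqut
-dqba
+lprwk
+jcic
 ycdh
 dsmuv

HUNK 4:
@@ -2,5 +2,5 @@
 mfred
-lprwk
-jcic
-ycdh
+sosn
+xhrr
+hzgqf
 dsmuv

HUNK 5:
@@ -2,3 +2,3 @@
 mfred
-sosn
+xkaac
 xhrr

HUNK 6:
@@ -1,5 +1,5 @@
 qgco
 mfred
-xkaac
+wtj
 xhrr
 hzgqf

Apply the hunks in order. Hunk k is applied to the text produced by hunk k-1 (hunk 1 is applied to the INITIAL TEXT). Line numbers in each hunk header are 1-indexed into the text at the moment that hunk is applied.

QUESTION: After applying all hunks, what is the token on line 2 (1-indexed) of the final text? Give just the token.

Hunk 1: at line 1 remove [meu,uwc] add [mfred] -> 5 lines: qgco mfred ltbu ycdh dsmuv
Hunk 2: at line 1 remove [ltbu] add [aji,tqut,dqba] -> 7 lines: qgco mfred aji tqut dqba ycdh dsmuv
Hunk 3: at line 1 remove [aji,tqut,dqba] add [lprwk,jcic] -> 6 lines: qgco mfred lprwk jcic ycdh dsmuv
Hunk 4: at line 2 remove [lprwk,jcic,ycdh] add [sosn,xhrr,hzgqf] -> 6 lines: qgco mfred sosn xhrr hzgqf dsmuv
Hunk 5: at line 2 remove [sosn] add [xkaac] -> 6 lines: qgco mfred xkaac xhrr hzgqf dsmuv
Hunk 6: at line 1 remove [xkaac] add [wtj] -> 6 lines: qgco mfred wtj xhrr hzgqf dsmuv
Final line 2: mfred

Answer: mfred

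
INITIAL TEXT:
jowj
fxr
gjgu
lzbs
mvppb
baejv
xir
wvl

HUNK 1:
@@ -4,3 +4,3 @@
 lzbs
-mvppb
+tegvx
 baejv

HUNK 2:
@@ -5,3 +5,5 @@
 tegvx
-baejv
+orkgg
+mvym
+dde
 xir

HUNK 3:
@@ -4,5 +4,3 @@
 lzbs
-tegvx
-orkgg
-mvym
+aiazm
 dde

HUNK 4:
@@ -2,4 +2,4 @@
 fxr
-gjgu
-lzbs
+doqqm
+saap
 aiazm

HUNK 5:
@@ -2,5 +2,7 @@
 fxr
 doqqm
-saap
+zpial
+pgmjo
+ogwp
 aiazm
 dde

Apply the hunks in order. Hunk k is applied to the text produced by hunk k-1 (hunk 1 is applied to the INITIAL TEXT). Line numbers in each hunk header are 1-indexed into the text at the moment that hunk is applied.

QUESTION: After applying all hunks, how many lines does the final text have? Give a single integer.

Hunk 1: at line 4 remove [mvppb] add [tegvx] -> 8 lines: jowj fxr gjgu lzbs tegvx baejv xir wvl
Hunk 2: at line 5 remove [baejv] add [orkgg,mvym,dde] -> 10 lines: jowj fxr gjgu lzbs tegvx orkgg mvym dde xir wvl
Hunk 3: at line 4 remove [tegvx,orkgg,mvym] add [aiazm] -> 8 lines: jowj fxr gjgu lzbs aiazm dde xir wvl
Hunk 4: at line 2 remove [gjgu,lzbs] add [doqqm,saap] -> 8 lines: jowj fxr doqqm saap aiazm dde xir wvl
Hunk 5: at line 2 remove [saap] add [zpial,pgmjo,ogwp] -> 10 lines: jowj fxr doqqm zpial pgmjo ogwp aiazm dde xir wvl
Final line count: 10

Answer: 10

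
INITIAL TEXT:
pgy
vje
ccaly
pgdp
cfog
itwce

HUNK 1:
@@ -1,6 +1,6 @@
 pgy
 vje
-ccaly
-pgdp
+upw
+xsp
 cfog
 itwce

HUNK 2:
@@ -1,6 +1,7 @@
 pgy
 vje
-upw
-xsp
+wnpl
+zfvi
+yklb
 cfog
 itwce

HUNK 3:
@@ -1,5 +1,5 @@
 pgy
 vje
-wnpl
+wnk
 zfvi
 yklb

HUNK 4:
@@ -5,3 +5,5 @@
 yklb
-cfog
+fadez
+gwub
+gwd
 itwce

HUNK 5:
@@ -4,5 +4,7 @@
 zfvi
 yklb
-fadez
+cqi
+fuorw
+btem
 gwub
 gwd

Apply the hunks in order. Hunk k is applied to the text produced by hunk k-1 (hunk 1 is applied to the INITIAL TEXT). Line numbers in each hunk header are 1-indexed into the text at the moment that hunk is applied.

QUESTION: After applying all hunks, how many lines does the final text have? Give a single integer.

Hunk 1: at line 1 remove [ccaly,pgdp] add [upw,xsp] -> 6 lines: pgy vje upw xsp cfog itwce
Hunk 2: at line 1 remove [upw,xsp] add [wnpl,zfvi,yklb] -> 7 lines: pgy vje wnpl zfvi yklb cfog itwce
Hunk 3: at line 1 remove [wnpl] add [wnk] -> 7 lines: pgy vje wnk zfvi yklb cfog itwce
Hunk 4: at line 5 remove [cfog] add [fadez,gwub,gwd] -> 9 lines: pgy vje wnk zfvi yklb fadez gwub gwd itwce
Hunk 5: at line 4 remove [fadez] add [cqi,fuorw,btem] -> 11 lines: pgy vje wnk zfvi yklb cqi fuorw btem gwub gwd itwce
Final line count: 11

Answer: 11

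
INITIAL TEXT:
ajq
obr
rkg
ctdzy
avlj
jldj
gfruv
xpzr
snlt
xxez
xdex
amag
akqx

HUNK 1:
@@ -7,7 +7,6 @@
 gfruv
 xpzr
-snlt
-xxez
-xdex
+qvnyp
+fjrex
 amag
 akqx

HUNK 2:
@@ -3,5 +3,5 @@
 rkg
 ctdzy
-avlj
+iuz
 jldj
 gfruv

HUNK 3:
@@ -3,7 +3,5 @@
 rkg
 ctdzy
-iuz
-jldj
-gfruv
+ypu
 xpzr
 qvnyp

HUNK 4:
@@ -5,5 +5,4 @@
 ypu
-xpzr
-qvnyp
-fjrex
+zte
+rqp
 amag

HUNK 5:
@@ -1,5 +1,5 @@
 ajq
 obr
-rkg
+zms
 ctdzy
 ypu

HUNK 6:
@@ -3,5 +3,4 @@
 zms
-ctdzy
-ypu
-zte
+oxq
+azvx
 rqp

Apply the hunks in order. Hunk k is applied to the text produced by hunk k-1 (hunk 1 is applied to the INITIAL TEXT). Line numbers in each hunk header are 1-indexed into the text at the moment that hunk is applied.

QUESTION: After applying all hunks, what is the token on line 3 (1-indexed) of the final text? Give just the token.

Hunk 1: at line 7 remove [snlt,xxez,xdex] add [qvnyp,fjrex] -> 12 lines: ajq obr rkg ctdzy avlj jldj gfruv xpzr qvnyp fjrex amag akqx
Hunk 2: at line 3 remove [avlj] add [iuz] -> 12 lines: ajq obr rkg ctdzy iuz jldj gfruv xpzr qvnyp fjrex amag akqx
Hunk 3: at line 3 remove [iuz,jldj,gfruv] add [ypu] -> 10 lines: ajq obr rkg ctdzy ypu xpzr qvnyp fjrex amag akqx
Hunk 4: at line 5 remove [xpzr,qvnyp,fjrex] add [zte,rqp] -> 9 lines: ajq obr rkg ctdzy ypu zte rqp amag akqx
Hunk 5: at line 1 remove [rkg] add [zms] -> 9 lines: ajq obr zms ctdzy ypu zte rqp amag akqx
Hunk 6: at line 3 remove [ctdzy,ypu,zte] add [oxq,azvx] -> 8 lines: ajq obr zms oxq azvx rqp amag akqx
Final line 3: zms

Answer: zms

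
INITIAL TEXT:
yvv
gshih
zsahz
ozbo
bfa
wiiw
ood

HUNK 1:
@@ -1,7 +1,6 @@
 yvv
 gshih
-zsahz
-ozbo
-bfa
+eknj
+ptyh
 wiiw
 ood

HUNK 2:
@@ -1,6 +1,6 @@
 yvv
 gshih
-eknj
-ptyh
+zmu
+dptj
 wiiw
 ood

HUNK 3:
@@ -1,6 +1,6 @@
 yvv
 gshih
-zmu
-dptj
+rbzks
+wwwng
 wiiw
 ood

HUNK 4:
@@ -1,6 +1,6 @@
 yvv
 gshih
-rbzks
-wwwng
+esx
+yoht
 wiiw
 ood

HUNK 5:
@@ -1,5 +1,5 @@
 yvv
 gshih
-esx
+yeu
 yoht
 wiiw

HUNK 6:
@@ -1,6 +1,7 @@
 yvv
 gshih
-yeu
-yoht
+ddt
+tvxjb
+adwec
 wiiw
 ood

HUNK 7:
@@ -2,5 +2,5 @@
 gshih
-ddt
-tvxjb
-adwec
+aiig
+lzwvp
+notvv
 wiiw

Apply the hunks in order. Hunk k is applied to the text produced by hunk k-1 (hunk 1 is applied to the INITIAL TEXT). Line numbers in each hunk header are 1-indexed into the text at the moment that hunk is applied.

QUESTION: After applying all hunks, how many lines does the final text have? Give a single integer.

Hunk 1: at line 1 remove [zsahz,ozbo,bfa] add [eknj,ptyh] -> 6 lines: yvv gshih eknj ptyh wiiw ood
Hunk 2: at line 1 remove [eknj,ptyh] add [zmu,dptj] -> 6 lines: yvv gshih zmu dptj wiiw ood
Hunk 3: at line 1 remove [zmu,dptj] add [rbzks,wwwng] -> 6 lines: yvv gshih rbzks wwwng wiiw ood
Hunk 4: at line 1 remove [rbzks,wwwng] add [esx,yoht] -> 6 lines: yvv gshih esx yoht wiiw ood
Hunk 5: at line 1 remove [esx] add [yeu] -> 6 lines: yvv gshih yeu yoht wiiw ood
Hunk 6: at line 1 remove [yeu,yoht] add [ddt,tvxjb,adwec] -> 7 lines: yvv gshih ddt tvxjb adwec wiiw ood
Hunk 7: at line 2 remove [ddt,tvxjb,adwec] add [aiig,lzwvp,notvv] -> 7 lines: yvv gshih aiig lzwvp notvv wiiw ood
Final line count: 7

Answer: 7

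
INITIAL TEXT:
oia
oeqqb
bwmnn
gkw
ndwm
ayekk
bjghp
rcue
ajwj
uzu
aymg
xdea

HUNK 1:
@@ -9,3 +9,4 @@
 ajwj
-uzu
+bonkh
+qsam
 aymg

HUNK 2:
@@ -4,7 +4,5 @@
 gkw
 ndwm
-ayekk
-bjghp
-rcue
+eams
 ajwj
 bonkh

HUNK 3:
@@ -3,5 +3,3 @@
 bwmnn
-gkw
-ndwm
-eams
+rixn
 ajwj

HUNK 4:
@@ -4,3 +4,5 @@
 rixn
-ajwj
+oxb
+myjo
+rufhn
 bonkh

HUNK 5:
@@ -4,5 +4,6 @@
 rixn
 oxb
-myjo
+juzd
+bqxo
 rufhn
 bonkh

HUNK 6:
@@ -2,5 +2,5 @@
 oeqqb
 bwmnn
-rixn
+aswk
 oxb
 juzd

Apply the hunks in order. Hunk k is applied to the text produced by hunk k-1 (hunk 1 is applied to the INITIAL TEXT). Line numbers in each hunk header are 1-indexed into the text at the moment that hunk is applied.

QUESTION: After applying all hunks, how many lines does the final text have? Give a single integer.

Answer: 12

Derivation:
Hunk 1: at line 9 remove [uzu] add [bonkh,qsam] -> 13 lines: oia oeqqb bwmnn gkw ndwm ayekk bjghp rcue ajwj bonkh qsam aymg xdea
Hunk 2: at line 4 remove [ayekk,bjghp,rcue] add [eams] -> 11 lines: oia oeqqb bwmnn gkw ndwm eams ajwj bonkh qsam aymg xdea
Hunk 3: at line 3 remove [gkw,ndwm,eams] add [rixn] -> 9 lines: oia oeqqb bwmnn rixn ajwj bonkh qsam aymg xdea
Hunk 4: at line 4 remove [ajwj] add [oxb,myjo,rufhn] -> 11 lines: oia oeqqb bwmnn rixn oxb myjo rufhn bonkh qsam aymg xdea
Hunk 5: at line 4 remove [myjo] add [juzd,bqxo] -> 12 lines: oia oeqqb bwmnn rixn oxb juzd bqxo rufhn bonkh qsam aymg xdea
Hunk 6: at line 2 remove [rixn] add [aswk] -> 12 lines: oia oeqqb bwmnn aswk oxb juzd bqxo rufhn bonkh qsam aymg xdea
Final line count: 12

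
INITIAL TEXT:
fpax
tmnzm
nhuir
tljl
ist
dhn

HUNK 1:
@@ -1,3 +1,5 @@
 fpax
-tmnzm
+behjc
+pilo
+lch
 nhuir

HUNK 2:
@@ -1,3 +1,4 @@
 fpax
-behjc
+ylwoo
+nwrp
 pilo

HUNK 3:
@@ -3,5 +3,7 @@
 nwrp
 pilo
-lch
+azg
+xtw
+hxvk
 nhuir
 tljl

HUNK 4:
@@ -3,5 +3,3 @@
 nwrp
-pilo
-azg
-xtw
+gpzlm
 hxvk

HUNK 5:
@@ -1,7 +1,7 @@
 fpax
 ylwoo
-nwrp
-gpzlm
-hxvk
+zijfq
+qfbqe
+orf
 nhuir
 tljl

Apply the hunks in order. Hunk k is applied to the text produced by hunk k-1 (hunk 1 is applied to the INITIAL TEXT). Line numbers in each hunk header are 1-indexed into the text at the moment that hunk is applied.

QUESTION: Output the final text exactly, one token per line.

Answer: fpax
ylwoo
zijfq
qfbqe
orf
nhuir
tljl
ist
dhn

Derivation:
Hunk 1: at line 1 remove [tmnzm] add [behjc,pilo,lch] -> 8 lines: fpax behjc pilo lch nhuir tljl ist dhn
Hunk 2: at line 1 remove [behjc] add [ylwoo,nwrp] -> 9 lines: fpax ylwoo nwrp pilo lch nhuir tljl ist dhn
Hunk 3: at line 3 remove [lch] add [azg,xtw,hxvk] -> 11 lines: fpax ylwoo nwrp pilo azg xtw hxvk nhuir tljl ist dhn
Hunk 4: at line 3 remove [pilo,azg,xtw] add [gpzlm] -> 9 lines: fpax ylwoo nwrp gpzlm hxvk nhuir tljl ist dhn
Hunk 5: at line 1 remove [nwrp,gpzlm,hxvk] add [zijfq,qfbqe,orf] -> 9 lines: fpax ylwoo zijfq qfbqe orf nhuir tljl ist dhn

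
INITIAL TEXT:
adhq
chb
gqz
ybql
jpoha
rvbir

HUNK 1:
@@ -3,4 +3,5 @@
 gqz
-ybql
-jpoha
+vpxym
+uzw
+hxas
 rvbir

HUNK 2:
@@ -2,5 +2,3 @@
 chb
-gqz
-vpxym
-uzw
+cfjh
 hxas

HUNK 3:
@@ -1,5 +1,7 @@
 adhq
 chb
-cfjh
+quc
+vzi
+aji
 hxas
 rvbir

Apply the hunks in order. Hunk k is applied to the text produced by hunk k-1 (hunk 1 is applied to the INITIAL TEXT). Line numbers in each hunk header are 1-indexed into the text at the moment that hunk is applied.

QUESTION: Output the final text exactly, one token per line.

Hunk 1: at line 3 remove [ybql,jpoha] add [vpxym,uzw,hxas] -> 7 lines: adhq chb gqz vpxym uzw hxas rvbir
Hunk 2: at line 2 remove [gqz,vpxym,uzw] add [cfjh] -> 5 lines: adhq chb cfjh hxas rvbir
Hunk 3: at line 1 remove [cfjh] add [quc,vzi,aji] -> 7 lines: adhq chb quc vzi aji hxas rvbir

Answer: adhq
chb
quc
vzi
aji
hxas
rvbir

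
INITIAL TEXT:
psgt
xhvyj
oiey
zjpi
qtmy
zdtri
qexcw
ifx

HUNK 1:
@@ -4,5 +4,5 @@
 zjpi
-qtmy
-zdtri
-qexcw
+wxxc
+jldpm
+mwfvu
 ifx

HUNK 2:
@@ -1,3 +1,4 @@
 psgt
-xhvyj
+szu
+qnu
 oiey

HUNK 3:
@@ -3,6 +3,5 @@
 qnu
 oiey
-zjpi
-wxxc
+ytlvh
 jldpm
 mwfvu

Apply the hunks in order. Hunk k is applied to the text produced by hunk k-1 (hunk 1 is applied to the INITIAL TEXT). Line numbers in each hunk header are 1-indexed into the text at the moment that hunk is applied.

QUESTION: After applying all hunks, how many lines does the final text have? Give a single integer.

Answer: 8

Derivation:
Hunk 1: at line 4 remove [qtmy,zdtri,qexcw] add [wxxc,jldpm,mwfvu] -> 8 lines: psgt xhvyj oiey zjpi wxxc jldpm mwfvu ifx
Hunk 2: at line 1 remove [xhvyj] add [szu,qnu] -> 9 lines: psgt szu qnu oiey zjpi wxxc jldpm mwfvu ifx
Hunk 3: at line 3 remove [zjpi,wxxc] add [ytlvh] -> 8 lines: psgt szu qnu oiey ytlvh jldpm mwfvu ifx
Final line count: 8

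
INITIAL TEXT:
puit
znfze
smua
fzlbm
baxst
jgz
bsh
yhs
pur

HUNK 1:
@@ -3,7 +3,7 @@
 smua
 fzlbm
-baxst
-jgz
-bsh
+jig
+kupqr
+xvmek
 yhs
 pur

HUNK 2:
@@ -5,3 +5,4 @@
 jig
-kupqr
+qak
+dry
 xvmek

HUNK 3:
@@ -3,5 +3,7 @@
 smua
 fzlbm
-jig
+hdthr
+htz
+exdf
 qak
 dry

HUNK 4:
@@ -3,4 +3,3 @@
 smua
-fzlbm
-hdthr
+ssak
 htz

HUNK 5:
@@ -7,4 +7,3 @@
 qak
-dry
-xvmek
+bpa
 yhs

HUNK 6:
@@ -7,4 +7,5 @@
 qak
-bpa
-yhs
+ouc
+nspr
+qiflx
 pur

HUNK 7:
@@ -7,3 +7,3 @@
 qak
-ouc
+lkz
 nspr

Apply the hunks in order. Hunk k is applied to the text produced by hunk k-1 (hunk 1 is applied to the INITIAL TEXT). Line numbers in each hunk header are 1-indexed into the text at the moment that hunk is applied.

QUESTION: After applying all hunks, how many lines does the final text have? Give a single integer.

Answer: 11

Derivation:
Hunk 1: at line 3 remove [baxst,jgz,bsh] add [jig,kupqr,xvmek] -> 9 lines: puit znfze smua fzlbm jig kupqr xvmek yhs pur
Hunk 2: at line 5 remove [kupqr] add [qak,dry] -> 10 lines: puit znfze smua fzlbm jig qak dry xvmek yhs pur
Hunk 3: at line 3 remove [jig] add [hdthr,htz,exdf] -> 12 lines: puit znfze smua fzlbm hdthr htz exdf qak dry xvmek yhs pur
Hunk 4: at line 3 remove [fzlbm,hdthr] add [ssak] -> 11 lines: puit znfze smua ssak htz exdf qak dry xvmek yhs pur
Hunk 5: at line 7 remove [dry,xvmek] add [bpa] -> 10 lines: puit znfze smua ssak htz exdf qak bpa yhs pur
Hunk 6: at line 7 remove [bpa,yhs] add [ouc,nspr,qiflx] -> 11 lines: puit znfze smua ssak htz exdf qak ouc nspr qiflx pur
Hunk 7: at line 7 remove [ouc] add [lkz] -> 11 lines: puit znfze smua ssak htz exdf qak lkz nspr qiflx pur
Final line count: 11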